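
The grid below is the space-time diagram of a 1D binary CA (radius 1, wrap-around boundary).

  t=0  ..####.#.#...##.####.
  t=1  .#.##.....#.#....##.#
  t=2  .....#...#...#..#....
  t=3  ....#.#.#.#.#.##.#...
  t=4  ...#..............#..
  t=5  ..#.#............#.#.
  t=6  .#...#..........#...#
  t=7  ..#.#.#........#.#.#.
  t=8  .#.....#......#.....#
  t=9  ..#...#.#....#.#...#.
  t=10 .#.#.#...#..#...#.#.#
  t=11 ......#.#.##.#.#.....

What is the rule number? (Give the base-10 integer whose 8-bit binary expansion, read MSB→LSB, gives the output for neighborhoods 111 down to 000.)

146

  nb ###: next=#  (t=0,i=3, bit7=1)
  nb ##.: next=.  (t=0,i=5, bit6=0)
  nb #.#: next=.  (t=0,i=6, bit5=0)
  nb #..: next=#  (t=0,i=10, bit4=1)
  nb .##: next=.  (t=0,i=2, bit3=0)
  nb .#.: next=.  (t=0,i=7, bit2=0)
  nb ..#: next=#  (t=0,i=1, bit1=1)
  nb ...: next=.  (t=0,i=0, bit0=0)
  bits 10010010 = 146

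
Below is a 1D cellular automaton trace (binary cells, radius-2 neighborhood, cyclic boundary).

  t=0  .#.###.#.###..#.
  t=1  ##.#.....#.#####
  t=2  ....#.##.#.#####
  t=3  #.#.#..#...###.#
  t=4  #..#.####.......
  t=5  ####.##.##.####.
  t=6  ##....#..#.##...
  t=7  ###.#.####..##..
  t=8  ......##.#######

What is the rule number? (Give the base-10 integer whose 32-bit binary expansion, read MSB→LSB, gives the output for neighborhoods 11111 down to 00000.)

  ##### -> #   bit 31 = 1  t=1,i=13
  ####. -> .   bit 30 = 0  t=1,i=0
  ###.# -> .   bit 29 = 0  t=0,i=5
  ###.. -> #   bit 28 = 1  t=0,i=11
  ##.## -> .   bit 27 = 0  t=3,i=14
  ##.#. -> .   bit 26 = 0  t=0,i=6
  ##..# -> #   bit 25 = 1  t=0,i=12
  ##... -> #   bit 24 = 1  t=2,i=0
  #.### -> #   bit 23 = 1  t=0,i=3
  #.##. -> .   bit 22 = 0  t=2,i=6
  #.#.# -> .   bit 21 = 0  t=0,i=7
  #.#.. -> .   bit 20 = 0  t=1,i=3
  #..## -> #   bit 19 = 1  t=7,i=11
  #..#. -> #   bit 18 = 1  t=0,i=0
  #...# -> .   bit 17 = 0  t=3,i=9
  #.... -> .   bit 16 = 0  t=1,i=5
  .#### -> #   bit 15 = 1  t=1,i=12
  .###. -> .   bit 14 = 0  t=0,i=4
  .##.# -> #   bit 13 = 1  t=2,i=7
  .##.. -> #   bit 12 = 1  t=6,i=1
  .#.## -> .   bit 11 = 0  t=0,i=2
  .#.#. -> #   bit 10 = 1  t=3,i=3
  .#..# -> #   bit 9 = 1  t=0,i=15
  .#... -> #   bit 8 = 1  t=1,i=4
  ..### -> .   bit 7 = 0  t=3,i=11
  ..##. -> #   bit 6 = 1  t=6,i=0
  ..#.# -> #   bit 5 = 1  t=0,i=1
  ..#.. -> #   bit 4 = 1  t=0,i=14
  ...## -> .   bit 3 = 0  t=3,i=10
  ...#. -> .   bit 2 = 0  t=1,i=8
  ....# -> #   bit 1 = 1  t=1,i=7
  ..... -> #   bit 0 = 1  t=1,i=6
  bits 10010011100011001011011101110011 = 2475472755

2475472755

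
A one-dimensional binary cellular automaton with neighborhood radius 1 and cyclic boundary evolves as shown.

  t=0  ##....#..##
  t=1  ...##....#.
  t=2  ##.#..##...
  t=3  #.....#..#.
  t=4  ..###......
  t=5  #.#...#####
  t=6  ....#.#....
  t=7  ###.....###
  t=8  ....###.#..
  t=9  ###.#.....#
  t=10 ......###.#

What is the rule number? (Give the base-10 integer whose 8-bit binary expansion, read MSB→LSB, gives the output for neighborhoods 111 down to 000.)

9

  ### -> .   bit 7 = 0  t=0,i=0
  ##. -> .   bit 6 = 0  t=0,i=1
  #.# -> .   bit 5 = 0  t=2,i=2
  #.. -> .   bit 4 = 0  t=0,i=2
  .## -> #   bit 3 = 1  t=0,i=9
  .#. -> .   bit 2 = 0  t=0,i=6
  ..# -> .   bit 1 = 0  t=0,i=5
  ... -> #   bit 0 = 1  t=0,i=3
  bits 00001001 = 9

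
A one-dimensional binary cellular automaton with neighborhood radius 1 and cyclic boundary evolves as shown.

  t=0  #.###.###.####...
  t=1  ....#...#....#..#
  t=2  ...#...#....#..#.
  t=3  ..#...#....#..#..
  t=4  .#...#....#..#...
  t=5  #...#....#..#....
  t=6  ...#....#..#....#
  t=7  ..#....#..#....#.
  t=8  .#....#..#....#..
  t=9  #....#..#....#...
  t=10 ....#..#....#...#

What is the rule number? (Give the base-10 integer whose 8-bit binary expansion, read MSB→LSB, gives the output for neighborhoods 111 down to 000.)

  [7] ### => .  t=0,i=3
  [6] ##. => #  t=0,i=4
  [5] #.# => .  t=0,i=1
  [4] #.. => .  t=0,i=14
  [3] .## => .  t=0,i=2
  [2] .#. => .  t=0,i=0
  [1] ..# => #  t=0,i=16
  [0] ... => .  t=0,i=15
  bits 01000010 = 66

66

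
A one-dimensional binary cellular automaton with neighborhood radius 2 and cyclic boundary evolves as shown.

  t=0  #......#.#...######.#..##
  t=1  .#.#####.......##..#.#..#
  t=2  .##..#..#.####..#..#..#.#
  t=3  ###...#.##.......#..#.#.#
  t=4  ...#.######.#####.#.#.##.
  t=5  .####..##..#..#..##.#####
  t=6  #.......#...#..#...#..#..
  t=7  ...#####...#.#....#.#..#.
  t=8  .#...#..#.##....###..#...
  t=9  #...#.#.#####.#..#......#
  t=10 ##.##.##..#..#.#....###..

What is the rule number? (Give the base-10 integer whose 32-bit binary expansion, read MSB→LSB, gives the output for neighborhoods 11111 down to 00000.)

  ##### -> #   bit 31 = 1  t=0,i=15
  ####. -> .   bit 30 = 0  t=0,i=17
  ###.# -> .   bit 29 = 0  t=0,i=18
  ###.. -> .   bit 28 = 0  t=0,i=0
  ##.## -> #   bit 27 = 1  t=4,i=11
  ##.#. -> #   bit 26 = 1  t=0,i=19
  ##..# -> .   bit 25 = 0  t=1,i=17
  ##... -> #   bit 24 = 1  t=0,i=1
  #.### -> .   bit 23 = 0  t=1,i=3
  #.##. -> #   bit 22 = 1  t=2,i=1
  #.#.# -> #   bit 21 = 1  t=1,i=1
  #.#.. -> .   bit 20 = 0  t=0,i=9
  #..## -> .   bit 19 = 0  t=0,i=22
  #..#. -> .   bit 18 = 0  t=1,i=18
  #...# -> .   bit 17 = 0  t=0,i=11
  #.... -> .   bit 16 = 0  t=0,i=2
  .#### -> .   bit 15 = 0  t=0,i=14
  .###. -> #   bit 14 = 1  t=0,i=24
  .##.# -> .   bit 13 = 0  t=5,i=18
  .##.. -> #   bit 12 = 1  t=1,i=16
  .#.## -> #   bit 11 = 1  t=1,i=2
  .#.#. -> .   bit 10 = 0  t=0,i=8
  .#..# -> #   bit 9 = 1  t=0,i=21
  .#... -> .   bit 8 = 0  t=0,i=10
  ..### -> .   bit 7 = 0  t=0,i=13
  ..##. -> .   bit 6 = 0  t=1,i=15
  ..#.# -> #   bit 5 = 1  t=0,i=7
  ..#.. -> .   bit 4 = 0  t=2,i=5
  ...## -> .   bit 3 = 0  t=0,i=12
  ...#. -> #   bit 2 = 1  t=0,i=6
  ....# -> #   bit 1 = 1  t=0,i=5
  ..... -> #   bit 0 = 1  t=0,i=3
  bits 10001101011000000101101000100111 = 2371901991

2371901991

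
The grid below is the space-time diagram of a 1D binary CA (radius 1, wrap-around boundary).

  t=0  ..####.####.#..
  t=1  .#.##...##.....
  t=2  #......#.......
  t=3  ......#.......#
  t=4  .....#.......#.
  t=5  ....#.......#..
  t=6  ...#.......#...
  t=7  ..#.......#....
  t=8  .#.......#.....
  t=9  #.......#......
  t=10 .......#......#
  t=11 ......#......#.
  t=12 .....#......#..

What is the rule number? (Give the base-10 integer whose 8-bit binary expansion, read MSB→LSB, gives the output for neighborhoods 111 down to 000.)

130

  ### -> #   bit 7 = 1  t=0,i=3
  ##. -> .   bit 6 = 0  t=0,i=5
  #.# -> .   bit 5 = 0  t=0,i=6
  #.. -> .   bit 4 = 0  t=0,i=13
  .## -> .   bit 3 = 0  t=0,i=2
  .#. -> .   bit 2 = 0  t=0,i=12
  ..# -> #   bit 1 = 1  t=0,i=1
  ... -> .   bit 0 = 0  t=0,i=0
  bits 10000010 = 130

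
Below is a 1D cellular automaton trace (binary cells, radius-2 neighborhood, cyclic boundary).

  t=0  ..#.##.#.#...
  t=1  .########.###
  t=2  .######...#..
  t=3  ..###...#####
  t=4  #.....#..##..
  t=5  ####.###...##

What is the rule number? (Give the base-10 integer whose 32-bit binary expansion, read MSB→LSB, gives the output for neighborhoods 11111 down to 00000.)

2263330613

  nb #####: next=#  (t=1,i=3, bit31=1)
  nb ####.: next=.  (t=1,i=7, bit30=0)
  nb ###.#: next=.  (t=1,i=8, bit29=0)
  nb ###..: next=.  (t=2,i=6, bit28=0)
  nb ##.##: next=.  (t=1,i=0, bit27=0)
  nb ##.#.: next=#  (t=0,i=6, bit26=1)
  nb ##..#: next=#  (t=3,i=0, bit25=1)
  nb ##...: next=.  (t=2,i=7, bit24=0)
  nb #.###: next=#  (t=1,i=1, bit23=1)
  nb #.##.: next=#  (t=0,i=4, bit22=1)
  nb #.#.#: next=#  (t=0,i=7, bit21=1)
  nb #.#..: next=.  (t=0,i=9, bit20=0)
  nb #..##: next=.  (t=3,i=1, bit19=0)
  nb #..#.: next=#  (t=4,i=12, bit18=1)
  nb #...#: next=#  (t=2,i=8, bit17=1)
  nb #....: next=#  (t=0,i=11, bit16=1)
  nb .####: next=#  (t=1,i=2, bit15=1)
  nb .###.: next=.  (t=1,i=11, bit14=0)
  nb .##.#: next=#  (t=0,i=5, bit13=1)
  nb .##..: next=.  (t=4,i=10, bit12=0)
  nb .#.##: next=#  (t=0,i=3, bit11=1)
  nb .#.#.: next=#  (t=0,i=8, bit10=1)
  nb .#..#: next=#  (t=4,i=7, bit9=1)
  nb .#...: next=#  (t=0,i=10, bit8=1)
  nb ..###: next=.  (t=2,i=1, bit7=0)
  nb ..##.: next=.  (t=4,i=9, bit6=0)
  nb ..#.#: next=#  (t=0,i=2, bit5=1)
  nb ..#..: next=#  (t=2,i=10, bit4=1)
  nb ...##: next=.  (t=2,i=0, bit3=0)
  nb ...#.: next=#  (t=0,i=1, bit2=1)
  nb ....#: next=.  (t=0,i=0, bit1=0)
  nb .....: next=#  (t=0,i=12, bit0=1)
  bits 10000110111001111010111100110101 = 2263330613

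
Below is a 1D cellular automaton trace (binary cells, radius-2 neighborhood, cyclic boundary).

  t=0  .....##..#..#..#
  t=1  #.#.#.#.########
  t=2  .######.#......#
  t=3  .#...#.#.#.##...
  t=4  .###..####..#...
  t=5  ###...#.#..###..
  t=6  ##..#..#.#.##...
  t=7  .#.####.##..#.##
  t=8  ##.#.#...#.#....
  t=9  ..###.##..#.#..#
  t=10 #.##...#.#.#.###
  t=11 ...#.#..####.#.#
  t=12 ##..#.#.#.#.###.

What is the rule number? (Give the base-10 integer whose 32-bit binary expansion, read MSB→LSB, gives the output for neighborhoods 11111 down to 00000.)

  #####|.  b31=0 t=1,i=10
  ####.|#  b30=1 t=1,i=15
  ###.#|.  b29=0 t=1,i=0
  ###..|.  b28=0 t=4,i=3
  ##.##|.  b27=0 t=7,i=7
  ##.#.|#  b26=1 t=1,i=1
  ##..#|.  b25=0 t=0,i=7
  ##...|.  b24=0 t=3,i=13
  #.###|#  b23=1 t=1,i=8
  #.##.|.  b22=0 t=3,i=11
  #.#.#|#  b21=1 t=1,i=2
  #.#..|.  b20=0 t=2,i=8
  #..##|.  b19=0 t=4,i=5
  #..#.|#  b18=1 t=0,i=8
  #...#|#  b17=1 t=3,i=3
  #....|.  b16=0 t=0,i=1
  .####|.  b15=0 t=1,i=9
  .###.|#  b14=1 t=4,i=2
  .##.#|.  b13=0 t=7,i=15
  .##..|#  b12=1 t=0,i=6
  .#.##|.  b11=0 t=1,i=7
  .#.#.|#  b10=1 t=1,i=3
  .#..#|#  b9=1 t=0,i=10
  .#...|#  b8=1 t=0,i=0
  ..###|#  b7=1 t=4,i=1
  ..##.|.  b6=0 t=0,i=5
  ..#.#|.  b5=0 t=2,i=15
  ..#..|#  b4=1 t=0,i=9
  ...##|#  b3=1 t=0,i=4
  ...#.|.  b2=0 t=2,i=14
  ....#|.  b1=0 t=0,i=3
  .....|#  b0=1 t=0,i=2
  bits 01000100101001100101011110011001 = 1151752089

1151752089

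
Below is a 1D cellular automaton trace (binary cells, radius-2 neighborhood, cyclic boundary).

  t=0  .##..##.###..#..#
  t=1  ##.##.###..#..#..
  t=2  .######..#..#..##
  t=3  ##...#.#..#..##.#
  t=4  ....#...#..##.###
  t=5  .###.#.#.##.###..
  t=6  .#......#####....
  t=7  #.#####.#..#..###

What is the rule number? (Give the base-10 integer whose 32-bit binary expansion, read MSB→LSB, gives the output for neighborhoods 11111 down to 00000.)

1254697863

  [31] ##### => .  t=2,i=3
  [30] ####. => #  t=2,i=5
  [29] ###.# => .  t=5,i=3
  [28] ###.. => .  t=0,i=10
  [27] ##.## => #  t=0,i=7
  [26] ##.#. => .  t=5,i=4
  [25] ##..# => #  t=0,i=3
  [24] ##... => .  t=3,i=2
  [23] #.### => #  t=0,i=8
  [22] #.##. => #  t=0,i=1
  [21] #.#.# => .  t=5,i=5
  [20] #.#.. => .  t=3,i=7
  [19] #..## => #  t=0,i=4
  [18] #..#. => .  t=0,i=12
  [17] #...# => .  t=3,i=3
  [16] #.... => #  t=4,i=1
  [15] .#### => .  t=2,i=2
  [14] .###. => .  t=0,i=9
  [13] .##.# => #  t=0,i=6
  [12] .##.. => .  t=0,i=2
  [11] .#.## => #  t=0,i=0
  [10] .#.#. => .  t=3,i=6
  [9] .#..# => #  t=0,i=14
  [8] .#... => #  t=4,i=5
  [7] ..### => #  t=5,i=1
  [6] ..##. => .  t=0,i=5
  [5] ..#.# => .  t=0,i=16
  [4] ..#.. => .  t=0,i=13
  [3] ...## => .  t=5,i=0
  [2] ...#. => #  t=3,i=4
  [1] ....# => #  t=4,i=2
  [0] ..... => #  t=6,i=4
  bits 01001010110010010010101110000111 = 1254697863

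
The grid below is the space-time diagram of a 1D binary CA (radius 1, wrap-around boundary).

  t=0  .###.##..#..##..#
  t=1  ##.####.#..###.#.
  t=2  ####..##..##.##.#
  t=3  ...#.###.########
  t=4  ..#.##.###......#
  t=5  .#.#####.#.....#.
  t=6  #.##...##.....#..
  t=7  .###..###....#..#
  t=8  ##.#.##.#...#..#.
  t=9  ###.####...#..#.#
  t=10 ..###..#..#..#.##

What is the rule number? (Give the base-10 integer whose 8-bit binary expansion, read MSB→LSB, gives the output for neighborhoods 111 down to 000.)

  nb ###: next=.  (t=0,i=2, bit7=0)
  nb ##.: next=#  (t=0,i=3, bit6=1)
  nb #.#: next=#  (t=0,i=0, bit5=1)
  nb #..: next=.  (t=0,i=7, bit4=0)
  nb .##: next=#  (t=0,i=1, bit3=1)
  nb .#.: next=.  (t=0,i=9, bit2=0)
  nb ..#: next=#  (t=0,i=8, bit1=1)
  nb ...: next=.  (t=3,i=1, bit0=0)
  bits 01101010 = 106

106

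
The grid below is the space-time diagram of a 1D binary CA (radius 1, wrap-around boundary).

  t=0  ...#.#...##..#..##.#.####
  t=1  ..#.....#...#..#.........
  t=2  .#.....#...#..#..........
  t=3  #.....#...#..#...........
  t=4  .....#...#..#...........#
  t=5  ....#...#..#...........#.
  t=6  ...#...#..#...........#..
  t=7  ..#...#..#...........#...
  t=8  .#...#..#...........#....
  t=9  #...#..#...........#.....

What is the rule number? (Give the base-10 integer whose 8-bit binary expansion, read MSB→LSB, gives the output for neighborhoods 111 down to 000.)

2

  ###|.  b7=0 t=0,i=22
  ##.|.  b6=0 t=0,i=10
  #.#|.  b5=0 t=0,i=4
  #..|.  b4=0 t=0,i=0
  .##|.  b3=0 t=0,i=9
  .#.|.  b2=0 t=0,i=3
  ..#|#  b1=1 t=0,i=2
  ...|.  b0=0 t=0,i=1
  bits 00000010 = 2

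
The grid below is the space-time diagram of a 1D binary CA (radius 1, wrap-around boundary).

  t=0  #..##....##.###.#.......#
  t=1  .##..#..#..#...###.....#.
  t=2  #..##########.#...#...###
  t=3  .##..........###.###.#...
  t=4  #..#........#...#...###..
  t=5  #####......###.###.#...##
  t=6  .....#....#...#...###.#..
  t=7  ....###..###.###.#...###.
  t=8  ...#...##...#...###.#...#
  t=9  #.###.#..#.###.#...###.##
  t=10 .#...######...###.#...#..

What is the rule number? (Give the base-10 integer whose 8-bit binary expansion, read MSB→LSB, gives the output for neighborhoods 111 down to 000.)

  ###|.  b7=0 t=0,i=13
  ##.|.  b6=0 t=0,i=0
  #.#|#  b5=1 t=0,i=11
  #..|#  b4=1 t=0,i=1
  .##|.  b3=0 t=0,i=3
  .#.|#  b2=1 t=0,i=16
  ..#|#  b1=1 t=0,i=2
  ...|.  b0=0 t=0,i=6
  bits 00110110 = 54

54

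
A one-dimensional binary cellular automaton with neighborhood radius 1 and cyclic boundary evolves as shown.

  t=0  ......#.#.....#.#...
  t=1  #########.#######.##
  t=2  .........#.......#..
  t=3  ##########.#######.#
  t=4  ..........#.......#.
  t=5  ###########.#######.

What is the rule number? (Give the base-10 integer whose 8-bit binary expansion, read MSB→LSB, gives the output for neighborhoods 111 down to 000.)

  nb ###: next=.  (t=1,i=0, bit7=0)
  nb ##.: next=.  (t=1,i=8, bit6=0)
  nb #.#: next=#  (t=0,i=7, bit5=1)
  nb #..: next=.  (t=0,i=9, bit4=0)
  nb .##: next=.  (t=1,i=10, bit3=0)
  nb .#.: next=#  (t=0,i=6, bit2=1)
  nb ..#: next=#  (t=0,i=5, bit1=1)
  nb ...: next=#  (t=0,i=0, bit0=1)
  bits 00100111 = 39

39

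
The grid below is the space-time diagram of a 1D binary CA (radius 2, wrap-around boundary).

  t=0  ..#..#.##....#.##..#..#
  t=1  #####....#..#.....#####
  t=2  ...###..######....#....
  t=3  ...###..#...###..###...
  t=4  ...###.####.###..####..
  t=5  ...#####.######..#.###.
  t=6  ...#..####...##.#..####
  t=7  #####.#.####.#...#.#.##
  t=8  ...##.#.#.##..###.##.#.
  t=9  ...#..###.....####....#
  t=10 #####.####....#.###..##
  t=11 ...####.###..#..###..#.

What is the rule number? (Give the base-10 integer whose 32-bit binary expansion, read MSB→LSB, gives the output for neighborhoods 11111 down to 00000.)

  [31] ##### => .  t=1,i=0
  [30] ####. => #  t=1,i=3
  [29] ###.# => #  t=4,i=5
  [28] ###.. => #  t=1,i=4
  [27] ##.## => #  t=4,i=6
  [26] ##.#. => .  t=6,i=15
  [25] ##..# => .  t=0,i=17
  [24] ##... => #  t=0,i=9
  [23] #.### => #  t=4,i=7
  [22] #.##. => .  t=0,i=7
  [21] #.#.# => #  t=7,i=6
  [20] #.#.. => .  t=6,i=16
  [19] #..## => .  t=2,i=7
  [18] #..#. => #  t=0,i=1
  [17] #...# => #  t=3,i=10
  [16] #.... => .  t=0,i=10
  [15] .#### => .  t=1,i=19
  [14] .###. => #  t=2,i=4
  [13] .##.# => .  t=6,i=14
  [12] .##.. => .  t=0,i=8
  [11] .#.## => .  t=0,i=6
  [10] .#.#. => #  t=7,i=18
  [9] .#..# => #  t=0,i=0
  [8] .#... => #  t=1,i=13
  [7] ..### => #  t=1,i=18
  [6] ..##. => #  t=6,i=13
  [5] ..#.# => .  t=0,i=5
  [4] ..#.. => #  t=0,i=2
  [3] ...## => .  t=1,i=17
  [2] ...#. => #  t=0,i=12
  [1] ....# => .  t=0,i=11
  [0] ..... => .  t=1,i=15
  bits 01111001101001100100011111010100 = 2040940500

2040940500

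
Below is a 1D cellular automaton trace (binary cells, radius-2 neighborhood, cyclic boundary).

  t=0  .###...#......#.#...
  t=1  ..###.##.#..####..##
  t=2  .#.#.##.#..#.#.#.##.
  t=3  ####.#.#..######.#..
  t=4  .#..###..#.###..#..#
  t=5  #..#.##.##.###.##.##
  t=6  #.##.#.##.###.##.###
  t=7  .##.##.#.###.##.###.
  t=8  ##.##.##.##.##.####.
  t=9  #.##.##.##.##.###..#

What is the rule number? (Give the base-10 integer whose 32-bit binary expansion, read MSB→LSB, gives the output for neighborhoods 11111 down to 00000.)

2649605238

  [31] ##### => #  t=3,i=12
  [30] ####. => .  t=1,i=14
  [29] ###.# => .  t=1,i=4
  [28] ###.. => #  t=0,i=3
  [27] ##.## => #  t=1,i=5
  [26] ##.#. => #  t=1,i=8
  [25] ##..# => .  t=1,i=0
  [24] ##... => #  t=0,i=4
  [23] #.### => #  t=4,i=11
  [22] #.##. => #  t=1,i=6
  [21] #.#.# => #  t=2,i=3
  [20] #.#.. => .  t=0,i=16
  [19] #..## => #  t=1,i=1
  [18] #..#. => #  t=2,i=0
  [17] #...# => .  t=0,i=5
  [16] #.... => #  t=0,i=9
  [15] .#### => #  t=1,i=13
  [14] .###. => #  t=0,i=2
  [13] .##.# => .  t=1,i=7
  [12] .##.. => .  t=1,i=19
  [11] .#.## => .  t=2,i=4
  [10] .#.#. => #  t=0,i=15
  [9] .#..# => .  t=1,i=10
  [8] .#... => .  t=0,i=8
  [7] ..### => .  t=0,i=1
  [6] ..##. => #  t=1,i=18
  [5] ..#.# => #  t=0,i=14
  [4] ..#.. => #  t=0,i=7
  [3] ...## => .  t=0,i=0
  [2] ...#. => #  t=0,i=6
  [1] ....# => #  t=0,i=12
  [0] ..... => .  t=0,i=10
  bits 10011101111011011100010001110110 = 2649605238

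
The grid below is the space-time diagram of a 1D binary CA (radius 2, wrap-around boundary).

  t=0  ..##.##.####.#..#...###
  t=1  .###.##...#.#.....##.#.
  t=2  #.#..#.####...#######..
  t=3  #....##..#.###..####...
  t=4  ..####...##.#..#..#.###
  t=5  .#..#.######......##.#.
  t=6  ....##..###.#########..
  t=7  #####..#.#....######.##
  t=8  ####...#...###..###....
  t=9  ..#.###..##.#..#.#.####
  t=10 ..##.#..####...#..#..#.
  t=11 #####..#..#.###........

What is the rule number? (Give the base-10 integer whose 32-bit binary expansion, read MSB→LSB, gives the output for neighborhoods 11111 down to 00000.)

3310053487

  [31] ##### => #  t=2,i=16
  [30] ####. => #  t=0,i=10
  [29] ###.# => .  t=0,i=11
  [28] ###.. => .  t=0,i=22
  [27] ##.## => .  t=0,i=4
  [26] ##.#. => #  t=0,i=12
  [25] ##..# => .  t=0,i=0
  [24] ##... => #  t=1,i=7
  [23] #.### => .  t=0,i=8
  [22] #.##. => #  t=0,i=5
  [21] #.#.# => .  t=9,i=17
  [20] #.#.. => .  t=0,i=13
  [19] #..## => #  t=0,i=1
  [18] #..#. => .  t=0,i=15
  [17] #...# => #  t=0,i=18
  [16] #.... => #  t=1,i=14
  [15] .#### => .  t=0,i=9
  [14] .###. => #  t=0,i=21
  [13] .##.# => #  t=0,i=3
  [12] .##.. => .  t=1,i=6
  [11] .#.## => #  t=2,i=6
  [10] .#.#. => .  t=1,i=11
  [9] .#..# => .  t=0,i=14
  [8] .#... => .  t=0,i=17
  [7] ..### => .  t=0,i=20
  [6] ..##. => #  t=0,i=2
  [5] ..#.# => #  t=1,i=10
  [4] ..#.. => .  t=0,i=16
  [3] ...## => #  t=0,i=19
  [2] ...#. => #  t=1,i=9
  [1] ....# => #  t=1,i=16
  [0] ..... => #  t=1,i=15
  bits 11000101010010110110100001101111 = 3310053487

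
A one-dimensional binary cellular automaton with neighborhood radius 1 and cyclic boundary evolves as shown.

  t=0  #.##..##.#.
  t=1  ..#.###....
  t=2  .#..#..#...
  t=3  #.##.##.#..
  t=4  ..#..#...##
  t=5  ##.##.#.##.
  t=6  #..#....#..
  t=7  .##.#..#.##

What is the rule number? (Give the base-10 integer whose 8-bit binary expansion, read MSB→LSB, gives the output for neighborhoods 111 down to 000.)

  nb ###: next=.  (t=1,i=5, bit7=0)
  nb ##.: next=.  (t=0,i=3, bit6=0)
  nb #.#: next=.  (t=0,i=1, bit5=0)
  nb #..: next=#  (t=0,i=4, bit4=1)
  nb .##: next=#  (t=0,i=2, bit3=1)
  nb .#.: next=.  (t=0,i=0, bit2=0)
  nb ..#: next=#  (t=0,i=5, bit1=1)
  nb ...: next=.  (t=1,i=0, bit0=0)
  bits 00011010 = 26

26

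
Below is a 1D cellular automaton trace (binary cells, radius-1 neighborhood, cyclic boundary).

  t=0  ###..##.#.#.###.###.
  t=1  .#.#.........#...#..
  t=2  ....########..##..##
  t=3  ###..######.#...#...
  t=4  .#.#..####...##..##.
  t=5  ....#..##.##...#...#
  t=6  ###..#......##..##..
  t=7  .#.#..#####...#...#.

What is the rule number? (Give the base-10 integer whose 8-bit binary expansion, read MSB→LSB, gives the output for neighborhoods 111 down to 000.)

145

  nb ###: next=#  (t=0,i=1, bit7=1)
  nb ##.: next=.  (t=0,i=2, bit6=0)
  nb #.#: next=.  (t=0,i=7, bit5=0)
  nb #..: next=#  (t=0,i=3, bit4=1)
  nb .##: next=.  (t=0,i=0, bit3=0)
  nb .#.: next=.  (t=0,i=8, bit2=0)
  nb ..#: next=.  (t=0,i=4, bit1=0)
  nb ...: next=#  (t=1,i=5, bit0=1)
  bits 10010001 = 145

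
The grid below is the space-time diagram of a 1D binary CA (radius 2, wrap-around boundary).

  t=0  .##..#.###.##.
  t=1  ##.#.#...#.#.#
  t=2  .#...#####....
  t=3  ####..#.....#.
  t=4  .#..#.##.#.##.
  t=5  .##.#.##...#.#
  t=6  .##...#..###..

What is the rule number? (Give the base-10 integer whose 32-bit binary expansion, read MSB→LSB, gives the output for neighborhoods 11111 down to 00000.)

576365429

  [31] ##### => .  t=2,i=7
  [30] ####. => .  t=2,i=8
  [29] ###.# => #  t=0,i=9
  [28] ###.. => .  t=2,i=9
  [27] ##.## => .  t=0,i=10
  [26] ##.#. => .  t=1,i=2
  [25] ##..# => #  t=0,i=3
  [24] ##... => .  t=2,i=10
  [23] #.### => .  t=0,i=7
  [22] #.##. => #  t=0,i=11
  [21] #.#.# => .  t=1,i=3
  [20] #.#.. => #  t=1,i=5
  [19] #..## => #  t=0,i=0
  [18] #..#. => .  t=0,i=4
  [17] #...# => #  t=1,i=7
  [16] #.... => .  t=2,i=11
  [15] .#### => #  t=2,i=6
  [14] .###. => .  t=0,i=8
  [13] .##.# => #  t=4,i=7
  [12] .##.. => .  t=0,i=2
  [11] .#.## => .  t=0,i=6
  [10] .#.#. => .  t=1,i=4
  [9] .#..# => #  t=4,i=2
  [8] .#... => #  t=1,i=6
  [7] ..### => .  t=2,i=5
  [6] ..##. => #  t=0,i=1
  [5] ..#.# => #  t=0,i=5
  [4] ..#.. => #  t=2,i=1
  [3] ...## => .  t=2,i=4
  [2] ...#. => #  t=1,i=8
  [1] ....# => .  t=2,i=13
  [0] ..... => #  t=2,i=12
  bits 00100010010110101010001101110101 = 576365429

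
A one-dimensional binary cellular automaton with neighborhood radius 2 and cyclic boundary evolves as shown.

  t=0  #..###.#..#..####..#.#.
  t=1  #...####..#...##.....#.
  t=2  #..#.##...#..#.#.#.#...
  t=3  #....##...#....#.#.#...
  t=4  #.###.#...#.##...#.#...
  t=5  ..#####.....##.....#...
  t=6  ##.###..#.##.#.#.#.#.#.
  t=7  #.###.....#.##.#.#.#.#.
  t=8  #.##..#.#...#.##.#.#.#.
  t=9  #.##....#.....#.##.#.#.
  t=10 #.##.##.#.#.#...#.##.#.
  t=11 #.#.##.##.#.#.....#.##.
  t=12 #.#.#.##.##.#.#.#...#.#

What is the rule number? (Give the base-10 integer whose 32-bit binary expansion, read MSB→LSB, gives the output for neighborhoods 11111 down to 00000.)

  #####|#  b31=1 t=5,i=4
  ####.|#  b30=1 t=0,i=15
  ###.#|#  b29=1 t=0,i=5
  ###..|.  b28=0 t=0,i=16
  ##.##|#  b27=1 t=6,i=2
  ##.#.|#  b26=1 t=0,i=6
  ##..#|.  b25=0 t=0,i=17
  ##...|.  b24=0 t=1,i=16
  #.###|#  b23=1 t=4,i=2
  #.##.|#  b22=1 t=2,i=5
  #.#.#|#  b21=1 t=0,i=21
  #.#..|#  b20=1 t=0,i=0
  #..##|.  b19=0 t=0,i=2
  #..#.|.  b18=0 t=0,i=9
  #...#|.  b17=0 t=1,i=2
  #....|#  b16=1 t=1,i=17
  .####|#  b15=1 t=0,i=14
  .###.|#  b14=1 t=0,i=4
  .##.#|.  b13=0 t=6,i=1
  .##..|#  b12=1 t=1,i=15
  .#.##|.  b11=0 t=2,i=4
  .#.#.|.  b10=0 t=0,i=20
  .#..#|.  b9=0 t=0,i=1
  .#...|.  b8=0 t=1,i=1
  ..###|.  b7=0 t=0,i=3
  ..##.|.  b6=0 t=1,i=14
  ..#.#|.  b5=0 t=0,i=19
  ..#..|#  b4=1 t=0,i=10
  ...##|#  b3=1 t=1,i=3
  ...#.|.  b2=0 t=1,i=20
  ....#|#  b1=1 t=1,i=19
  .....|.  b0=0 t=1,i=18
  bits 11101100111100011101000000011010 = 3975270426

3975270426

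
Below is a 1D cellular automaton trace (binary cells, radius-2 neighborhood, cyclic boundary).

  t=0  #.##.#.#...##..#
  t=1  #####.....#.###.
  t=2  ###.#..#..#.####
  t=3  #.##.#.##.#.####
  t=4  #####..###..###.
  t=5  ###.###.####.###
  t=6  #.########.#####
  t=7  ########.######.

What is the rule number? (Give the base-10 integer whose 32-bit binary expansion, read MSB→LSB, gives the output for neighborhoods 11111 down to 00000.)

  ##### -> #   bit 31 = 1  t=1,i=2
  ####. -> .   bit 30 = 0  t=1,i=3
  ###.# -> #   bit 29 = 1  t=1,i=14
  ###.. -> #   bit 28 = 1  t=1,i=4
  ##.## -> #   bit 27 = 1  t=0,i=1
  ##.#. -> #   bit 26 = 1  t=0,i=4
  ##..# -> #   bit 25 = 1  t=0,i=13
  ##... -> .   bit 24 = 0  t=1,i=5
  #.### -> #   bit 23 = 1  t=1,i=0
  #.##. -> #   bit 22 = 1  t=0,i=2
  #.#.# -> .   bit 21 = 0  t=0,i=5
  #.#.. -> .   bit 20 = 0  t=0,i=7
  #..## -> #   bit 19 = 1  t=0,i=14
  #..#. -> .   bit 18 = 0  t=2,i=6
  #...# -> .   bit 17 = 0  t=0,i=9
  #.... -> .   bit 16 = 0  t=1,i=6
  .#### -> #   bit 15 = 1  t=1,i=1
  .###. -> #   bit 14 = 1  t=1,i=13
  .##.# -> #   bit 13 = 1  t=0,i=0
  .##.. -> #   bit 12 = 1  t=0,i=12
  .#.## -> .   bit 11 = 0  t=1,i=11
  .#.#. -> .   bit 10 = 0  t=0,i=6
  .#..# -> #   bit 9 = 1  t=2,i=5
  .#... -> .   bit 8 = 0  t=0,i=8
  ..### -> .   bit 7 = 0  t=4,i=7
  ..##. -> .   bit 6 = 0  t=0,i=11
  ..#.# -> #   bit 5 = 1  t=1,i=10
  ..#.. -> #   bit 4 = 1  t=2,i=7
  ...## -> #   bit 3 = 1  t=0,i=10
  ...#. -> .   bit 2 = 0  t=1,i=9
  ....# -> .   bit 1 = 0  t=1,i=8
  ..... -> #   bit 0 = 1  t=1,i=7
  bits 10111110110010001111001000111001 = 3200840249

3200840249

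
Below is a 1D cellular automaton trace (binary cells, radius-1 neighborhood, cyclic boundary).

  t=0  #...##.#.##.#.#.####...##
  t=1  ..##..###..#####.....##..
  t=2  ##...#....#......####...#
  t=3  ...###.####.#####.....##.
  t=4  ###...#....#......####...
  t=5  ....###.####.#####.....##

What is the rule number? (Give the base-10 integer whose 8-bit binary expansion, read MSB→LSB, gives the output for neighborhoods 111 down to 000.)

  ### -> .   bit 7 = 0  t=0,i=17
  ##. -> .   bit 6 = 0  t=0,i=0
  #.# -> #   bit 5 = 1  t=0,i=6
  #.. -> .   bit 4 = 0  t=0,i=1
  .## -> .   bit 3 = 0  t=0,i=4
  .#. -> #   bit 2 = 1  t=0,i=7
  ..# -> #   bit 1 = 1  t=0,i=3
  ... -> #   bit 0 = 1  t=0,i=2
  bits 00100111 = 39

39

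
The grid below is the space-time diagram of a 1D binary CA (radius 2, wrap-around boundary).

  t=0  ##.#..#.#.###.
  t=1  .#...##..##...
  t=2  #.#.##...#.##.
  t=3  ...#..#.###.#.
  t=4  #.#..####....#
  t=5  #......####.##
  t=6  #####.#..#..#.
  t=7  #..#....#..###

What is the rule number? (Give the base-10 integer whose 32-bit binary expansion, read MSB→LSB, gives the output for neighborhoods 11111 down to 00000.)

  ##### -> .   bit 31 = 0  t=6,i=2
  ####. -> #   bit 30 = 1  t=4,i=7
  ###.# -> .   bit 29 = 0  t=0,i=12
  ###.. -> #   bit 28 = 1  t=4,i=8
  ##.## -> .   bit 27 = 0  t=0,i=13
  ##.#. -> .   bit 26 = 0  t=0,i=2
  ##..# -> .   bit 25 = 0  t=1,i=7
  ##... -> #   bit 24 = 1  t=1,i=11
  #.### -> #   bit 23 = 1  t=0,i=10
  #.##. -> .   bit 22 = 0  t=0,i=0
  #.#.# -> .   bit 21 = 0  t=0,i=8
  #.#.. -> .   bit 20 = 0  t=0,i=3
  #..## -> .   bit 19 = 0  t=1,i=8
  #..#. -> #   bit 18 = 1  t=0,i=5
  #...# -> .   bit 17 = 0  t=1,i=3
  #.... -> #   bit 16 = 1  t=1,i=12
  .#### -> .   bit 15 = 0  t=4,i=6
  .###. -> .   bit 14 = 0  t=0,i=11
  .##.# -> #   bit 13 = 1  t=0,i=1
  .##.. -> .   bit 12 = 0  t=1,i=6
  .#.## -> #   bit 11 = 1  t=0,i=9
  .#.#. -> .   bit 10 = 0  t=0,i=7
  .#..# -> .   bit 9 = 0  t=0,i=4
  .#... -> #   bit 8 = 1  t=1,i=2
  ..### -> .   bit 7 = 0  t=4,i=5
  ..##. -> #   bit 6 = 1  t=1,i=5
  ..#.# -> #   bit 5 = 1  t=0,i=6
  ..#.. -> .   bit 4 = 0  t=1,i=1
  ...## -> #   bit 3 = 1  t=1,i=4
  ...#. -> #   bit 2 = 1  t=1,i=0
  ....# -> .   bit 1 = 0  t=1,i=13
  ..... -> #   bit 0 = 1  t=5,i=3
  bits 01010001100001010010100101101101 = 1367681389

1367681389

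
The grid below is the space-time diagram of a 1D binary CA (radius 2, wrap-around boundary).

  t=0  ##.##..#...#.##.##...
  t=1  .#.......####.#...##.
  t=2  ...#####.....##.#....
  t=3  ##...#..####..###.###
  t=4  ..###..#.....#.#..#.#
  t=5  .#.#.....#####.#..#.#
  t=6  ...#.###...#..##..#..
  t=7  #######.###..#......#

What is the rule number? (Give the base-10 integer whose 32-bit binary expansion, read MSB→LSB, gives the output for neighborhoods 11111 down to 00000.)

2241554471

  #####|#  b31=1 t=2,i=5
  ####.|.  b30=0 t=1,i=11
  ###.#|.  b29=0 t=1,i=12
  ###..|.  b28=0 t=2,i=7
  ##.##|.  b27=0 t=0,i=2
  ##.#.|#  b26=1 t=1,i=13
  ##..#|.  b25=0 t=0,i=5
  ##...|#  b24=1 t=0,i=18
  #.###|#  b23=1 t=3,i=18
  #.##.|.  b22=0 t=0,i=3
  #.#.#|.  b21=0 t=5,i=1
  #.#..|#  b20=1 t=1,i=14
  #..##|#  b19=1 t=3,i=7
  #..#.|.  b18=0 t=0,i=6
  #...#|#  b17=1 t=0,i=9
  #....|#  b16=1 t=1,i=3
  .####|.  b15=0 t=1,i=10
  .###.|#  b14=1 t=3,i=15
  .##.#|#  b13=1 t=0,i=1
  .##..|.  b12=0 t=0,i=4
  .#.##|#  b11=1 t=0,i=12
  .#.#.|.  b10=0 t=4,i=14
  .#..#|.  b9=0 t=3,i=6
  .#...|.  b8=0 t=0,i=8
  ..###|.  b7=0 t=1,i=9
  ..##.|.  b6=0 t=0,i=0
  ..#.#|#  b5=1 t=0,i=11
  ..#..|.  b4=0 t=0,i=7
  ...##|.  b3=0 t=0,i=20
  ...#.|#  b2=1 t=0,i=10
  ....#|#  b1=1 t=1,i=7
  .....|#  b0=1 t=1,i=4
  bits 10000101100110110110100000100111 = 2241554471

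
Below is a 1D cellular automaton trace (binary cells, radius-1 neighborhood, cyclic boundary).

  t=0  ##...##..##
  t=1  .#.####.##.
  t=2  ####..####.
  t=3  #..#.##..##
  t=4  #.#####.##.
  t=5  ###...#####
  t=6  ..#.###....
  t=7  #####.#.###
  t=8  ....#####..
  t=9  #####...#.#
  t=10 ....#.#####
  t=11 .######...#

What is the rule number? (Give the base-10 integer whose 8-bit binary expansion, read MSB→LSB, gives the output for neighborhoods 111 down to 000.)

111

  [7] ### => .  t=0,i=0
  [6] ##. => #  t=0,i=1
  [5] #.# => #  t=1,i=2
  [4] #.. => .  t=0,i=2
  [3] .## => #  t=0,i=5
  [2] .#. => #  t=1,i=1
  [1] ..# => #  t=0,i=4
  [0] ... => #  t=0,i=3
  bits 01101111 = 111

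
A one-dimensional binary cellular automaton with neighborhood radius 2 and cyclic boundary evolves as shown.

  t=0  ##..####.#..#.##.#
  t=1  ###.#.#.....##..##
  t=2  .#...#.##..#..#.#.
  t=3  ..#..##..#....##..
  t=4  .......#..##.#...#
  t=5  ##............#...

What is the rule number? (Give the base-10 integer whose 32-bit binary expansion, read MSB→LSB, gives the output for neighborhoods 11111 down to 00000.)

1518423464

  nb #####: next=.  (t=1,i=0, bit31=0)
  nb ####.: next=#  (t=0,i=6, bit30=1)
  nb ###.#: next=.  (t=0,i=7, bit29=0)
  nb ###..: next=#  (t=0,i=1, bit28=1)
  nb ##.##: next=#  (t=0,i=16, bit27=1)
  nb ##.#.: next=.  (t=0,i=8, bit26=0)
  nb ##..#: next=#  (t=0,i=2, bit25=1)
  nb ##...: next=.  (t=3,i=16, bit24=0)
  nb #.###: next=#  (t=0,i=17, bit23=1)
  nb #.##.: next=.  (t=0,i=14, bit22=0)
  nb #.#.#: next=.  (t=1,i=4, bit21=0)
  nb #.#..: next=.  (t=0,i=9, bit20=0)
  nb #..##: next=.  (t=0,i=3, bit19=0)
  nb #..#.: next=.  (t=0,i=11, bit18=0)
  nb #...#: next=.  (t=2,i=3, bit17=0)
  nb #....: next=#  (t=1,i=8, bit16=1)
  nb .####: next=.  (t=0,i=5, bit15=0)
  nb .###.: next=#  (t=0,i=0, bit14=1)
  nb .##.#: next=.  (t=0,i=15, bit13=0)
  nb .##..: next=.  (t=1,i=13, bit12=0)
  nb .#.##: next=#  (t=0,i=13, bit11=1)
  nb .#.#.: next=#  (t=1,i=5, bit10=1)
  nb .#..#: next=.  (t=0,i=10, bit9=0)
  nb .#...: next=#  (t=1,i=7, bit8=1)
  nb ..###: next=#  (t=0,i=4, bit7=1)
  nb ..##.: next=.  (t=1,i=12, bit6=0)
  nb ..#.#: next=#  (t=0,i=12, bit5=1)
  nb ..#..: next=.  (t=2,i=1, bit4=0)
  nb ...##: next=#  (t=1,i=11, bit3=1)
  nb ...#.: next=.  (t=2,i=4, bit2=0)
  nb ....#: next=.  (t=1,i=10, bit1=0)
  nb .....: next=.  (t=1,i=9, bit0=0)
  bits 01011010100000010100110110101000 = 1518423464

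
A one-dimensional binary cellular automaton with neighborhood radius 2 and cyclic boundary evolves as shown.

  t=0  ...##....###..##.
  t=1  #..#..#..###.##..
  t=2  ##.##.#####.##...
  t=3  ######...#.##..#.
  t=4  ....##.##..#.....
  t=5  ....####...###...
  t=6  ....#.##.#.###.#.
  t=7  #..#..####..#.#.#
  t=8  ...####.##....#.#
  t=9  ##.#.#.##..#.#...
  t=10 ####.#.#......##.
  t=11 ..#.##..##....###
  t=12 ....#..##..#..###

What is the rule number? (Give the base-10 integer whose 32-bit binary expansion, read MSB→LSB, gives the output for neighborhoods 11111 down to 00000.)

  #####|.  b31=0 t=2,i=8
  ####.|#  b30=1 t=2,i=9
  ###.#|.  b29=0 t=1,i=11
  ###..|#  b28=1 t=0,i=11
  ##.##|#  b27=1 t=1,i=12
  ##.#.|#  b26=1 t=6,i=8
  ##..#|.  b25=0 t=0,i=12
  ##...|.  b24=0 t=0,i=5
  #.###|.  b23=0 t=2,i=6
  #.##.|#  b22=1 t=1,i=13
  #.#.#|#  b21=1 t=6,i=9
  #.#..|.  b20=0 t=6,i=15
  #..##|#  b19=1 t=0,i=13
  #..#.|.  b18=0 t=1,i=2
  #...#|#  b17=1 t=2,i=15
  #....|#  b16=1 t=0,i=0
  .####|.  b15=0 t=2,i=7
  .###.|#  b14=1 t=0,i=10
  .##.#|#  b13=1 t=2,i=1
  .##..|.  b12=0 t=0,i=4
  .#.##|.  b11=0 t=3,i=10
  .#.#.|.  b10=0 t=7,i=13
  .#..#|#  b9=1 t=1,i=1
  .#...|#  b8=1 t=4,i=12
  ..###|#  b7=1 t=0,i=9
  ..##.|#  b6=1 t=0,i=3
  ..#.#|.  b5=0 t=3,i=9
  ..#..|#  b4=1 t=1,i=0
  ...##|.  b3=0 t=0,i=2
  ...#.|#  b2=1 t=3,i=8
  ....#|.  b1=0 t=0,i=1
  .....|.  b0=0 t=4,i=0
  bits 01011100011010110110001111010100 = 1550541780

1550541780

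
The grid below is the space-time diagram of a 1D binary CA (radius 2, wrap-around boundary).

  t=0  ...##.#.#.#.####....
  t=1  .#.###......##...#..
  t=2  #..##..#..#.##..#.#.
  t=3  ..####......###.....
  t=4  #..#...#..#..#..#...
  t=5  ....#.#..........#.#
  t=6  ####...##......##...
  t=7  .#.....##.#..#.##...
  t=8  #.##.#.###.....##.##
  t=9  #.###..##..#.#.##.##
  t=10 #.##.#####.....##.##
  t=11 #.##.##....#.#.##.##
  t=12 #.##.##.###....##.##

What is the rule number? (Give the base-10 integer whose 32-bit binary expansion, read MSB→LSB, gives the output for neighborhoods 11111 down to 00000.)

650768710

  nb #####: next=.  (t=10,i=7, bit31=0)
  nb ####.: next=.  (t=0,i=14, bit30=0)
  nb ###.#: next=#  (t=8,i=0, bit29=1)
  nb ###..: next=.  (t=0,i=15, bit28=0)
  nb ##.##: next=.  (t=8,i=1, bit27=0)
  nb ##.#.: next=#  (t=0,i=5, bit26=1)
  nb ##..#: next=#  (t=2,i=5, bit25=1)
  nb ##...: next=.  (t=0,i=16, bit24=0)
  nb #.###: next=#  (t=0,i=12, bit23=1)
  nb #.##.: next=#  (t=2,i=12, bit22=1)
  nb #.#.#: next=.  (t=0,i=6, bit21=0)
  nb #.#..: next=.  (t=2,i=0, bit20=0)
  nb #..##: next=#  (t=2,i=2, bit19=1)
  nb #..#.: next=.  (t=2,i=6, bit18=0)
  nb #...#: next=.  (t=1,i=15, bit17=0)
  nb #....: next=#  (t=0,i=17, bit16=1)
  nb .####: next=#  (t=0,i=13, bit15=1)
  nb .###.: next=#  (t=1,i=4, bit14=1)
  nb .##.#: next=#  (t=0,i=4, bit13=1)
  nb .##..: next=#  (t=1,i=13, bit12=1)
  nb .#.##: next=.  (t=0,i=11, bit11=0)
  nb .#.#.: next=.  (t=0,i=7, bit10=0)
  nb .#..#: next=.  (t=2,i=1, bit9=0)
  nb .#...: next=#  (t=1,i=18, bit8=1)
  nb ..###: next=.  (t=3,i=2, bit7=0)
  nb ..##.: next=#  (t=0,i=3, bit6=1)
  nb ..#.#: next=.  (t=1,i=1, bit5=0)
  nb ..#..: next=.  (t=1,i=17, bit4=0)
  nb ...##: next=.  (t=0,i=2, bit3=0)
  nb ...#.: next=#  (t=1,i=0, bit2=1)
  nb ....#: next=#  (t=0,i=1, bit1=1)
  nb .....: next=.  (t=0,i=0, bit0=0)
  bits 00100110110010011111000101000110 = 650768710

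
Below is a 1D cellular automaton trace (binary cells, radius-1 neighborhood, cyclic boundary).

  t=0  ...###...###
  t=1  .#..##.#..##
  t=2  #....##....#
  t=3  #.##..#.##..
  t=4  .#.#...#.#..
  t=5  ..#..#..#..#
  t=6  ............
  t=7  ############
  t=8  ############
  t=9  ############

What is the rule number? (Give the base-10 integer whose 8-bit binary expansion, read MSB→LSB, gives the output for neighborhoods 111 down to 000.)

  ### -> #   bit 7 = 1  t=0,i=4
  ##. -> #   bit 6 = 1  t=0,i=5
  #.# -> #   bit 5 = 1  t=1,i=0
  #.. -> .   bit 4 = 0  t=0,i=0
  .## -> .   bit 3 = 0  t=0,i=3
  .#. -> .   bit 2 = 0  t=1,i=1
  ..# -> .   bit 1 = 0  t=0,i=2
  ... -> #   bit 0 = 1  t=0,i=1
  bits 11100001 = 225

225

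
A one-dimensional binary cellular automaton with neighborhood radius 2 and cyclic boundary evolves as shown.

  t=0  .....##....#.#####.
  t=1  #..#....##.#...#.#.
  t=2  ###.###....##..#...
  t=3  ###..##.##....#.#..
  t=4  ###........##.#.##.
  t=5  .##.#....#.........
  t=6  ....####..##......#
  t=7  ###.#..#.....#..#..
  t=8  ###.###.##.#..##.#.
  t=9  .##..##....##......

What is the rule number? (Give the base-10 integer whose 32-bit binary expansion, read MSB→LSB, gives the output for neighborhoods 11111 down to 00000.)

  nb #####: next=#  (t=0,i=15, bit31=1)
  nb ####.: next=.  (t=0,i=16, bit30=0)
  nb ###.#: next=#  (t=2,i=2, bit29=1)
  nb ###..: next=#  (t=0,i=17, bit28=1)
  nb ##.##: next=.  (t=2,i=3, bit27=0)
  nb ##.#.: next=.  (t=1,i=10, bit26=0)
  nb ##..#: next=.  (t=2,i=13, bit25=0)
  nb ##...: next=.  (t=0,i=7, bit24=0)
  nb #.###: next=.  (t=0,i=13, bit23=0)
  nb #.##.: next=.  (t=3,i=8, bit22=0)
  nb #.#.#: next=.  (t=1,i=17, bit21=0)
  nb #.#..: next=#  (t=1,i=0, bit20=1)
  nb #..##: next=.  (t=3,i=4, bit19=0)
  nb #..#.: next=#  (t=1,i=2, bit18=1)
  nb #...#: next=.  (t=1,i=13, bit17=0)
  nb #....: next=#  (t=0,i=0, bit16=1)
  nb .####: next=.  (t=0,i=14, bit15=0)
  nb .###.: next=#  (t=2,i=1, bit14=1)
  nb .##.#: next=.  (t=1,i=9, bit13=0)
  nb .##..: next=.  (t=0,i=6, bit12=0)
  nb .#.##: next=.  (t=0,i=12, bit11=0)
  nb .#.#.: next=.  (t=1,i=16, bit10=0)
  nb .#..#: next=#  (t=1,i=1, bit9=1)
  nb .#...: next=#  (t=1,i=4, bit8=1)
  nb ..###: next=#  (t=2,i=0, bit7=1)
  nb ..##.: next=.  (t=0,i=5, bit6=0)
  nb ..#.#: next=#  (t=0,i=11, bit5=1)
  nb ..#..: next=.  (t=1,i=3, bit4=0)
  nb ...##: next=.  (t=0,i=4, bit3=0)
  nb ...#.: next=.  (t=0,i=10, bit2=0)
  nb ....#: next=#  (t=0,i=3, bit1=1)
  nb .....: next=.  (t=0,i=1, bit0=0)
  bits 10110000000101010100001110100010 = 2954183586

2954183586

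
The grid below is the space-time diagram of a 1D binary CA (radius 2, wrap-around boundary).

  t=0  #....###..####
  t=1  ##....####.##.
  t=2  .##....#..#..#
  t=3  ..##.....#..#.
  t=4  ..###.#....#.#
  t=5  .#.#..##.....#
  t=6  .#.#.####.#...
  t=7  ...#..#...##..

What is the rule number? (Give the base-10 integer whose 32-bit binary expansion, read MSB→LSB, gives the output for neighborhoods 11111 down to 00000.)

  #####|#  b31=1 t=0,i=12
  ####.|.  b30=0 t=0,i=13
  ###.#|.  b29=0 t=1,i=9
  ###..|#  b28=1 t=0,i=0
  ##.##|#  b27=1 t=1,i=10
  ##.#.|.  b26=0 t=4,i=5
  ##..#|#  b25=1 t=0,i=8
  ##...|#  b24=1 t=0,i=1
  #.###|.  b23=0 t=6,i=5
  #.##.|.  b22=0 t=1,i=0
  #.#.#|#  b21=1 t=5,i=1
  #.#..|#  b20=1 t=4,i=6
  #..##|#  b19=1 t=0,i=9
  #..#.|#  b18=1 t=2,i=9
  #...#|.  b17=0 t=3,i=0
  #....|.  b16=0 t=0,i=2
  .####|#  b15=1 t=0,i=11
  .###.|#  b14=1 t=0,i=6
  .##.#|.  b13=0 t=1,i=12
  .##..|#  b12=1 t=1,i=1
  .#.##|.  b11=0 t=2,i=0
  .#.#.|.  b10=0 t=4,i=12
  .#..#|.  b9=0 t=2,i=8
  .#...|#  b8=1 t=3,i=13
  ..###|.  b7=0 t=0,i=5
  ..##.|#  b6=1 t=3,i=2
  ..#.#|.  b5=0 t=2,i=13
  ..#..|.  b4=0 t=2,i=7
  ...##|.  b3=0 t=0,i=4
  ...#.|.  b2=0 t=2,i=6
  ....#|.  b1=0 t=0,i=3
  .....|#  b0=1 t=3,i=6
  bits 10011011001111001101000101000001 = 2604454209

2604454209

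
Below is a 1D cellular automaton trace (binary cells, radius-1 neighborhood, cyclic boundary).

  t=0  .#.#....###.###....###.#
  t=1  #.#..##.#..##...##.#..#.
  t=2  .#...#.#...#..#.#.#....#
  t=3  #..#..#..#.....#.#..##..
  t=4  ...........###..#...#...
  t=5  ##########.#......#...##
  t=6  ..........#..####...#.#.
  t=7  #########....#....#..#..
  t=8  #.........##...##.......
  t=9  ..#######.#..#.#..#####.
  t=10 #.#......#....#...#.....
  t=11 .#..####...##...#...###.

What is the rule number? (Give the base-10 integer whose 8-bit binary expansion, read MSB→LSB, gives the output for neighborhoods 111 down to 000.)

41

  [7] ### => .  t=0,i=9
  [6] ##. => .  t=0,i=10
  [5] #.# => #  t=0,i=0
  [4] #.. => .  t=0,i=4
  [3] .## => #  t=0,i=8
  [2] .#. => .  t=0,i=1
  [1] ..# => .  t=0,i=7
  [0] ... => #  t=0,i=5
  bits 00101001 = 41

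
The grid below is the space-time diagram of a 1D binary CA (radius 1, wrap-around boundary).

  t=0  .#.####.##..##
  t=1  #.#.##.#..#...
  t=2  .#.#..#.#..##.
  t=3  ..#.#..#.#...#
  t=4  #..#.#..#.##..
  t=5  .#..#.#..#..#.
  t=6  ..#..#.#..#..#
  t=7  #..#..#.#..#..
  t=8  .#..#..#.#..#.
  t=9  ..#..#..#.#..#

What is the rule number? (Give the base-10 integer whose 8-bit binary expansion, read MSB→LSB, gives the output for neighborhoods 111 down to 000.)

177

  nb ###: next=#  (t=0,i=4, bit7=1)
  nb ##.: next=.  (t=0,i=6, bit6=0)
  nb #.#: next=#  (t=0,i=0, bit5=1)
  nb #..: next=#  (t=0,i=10, bit4=1)
  nb .##: next=.  (t=0,i=3, bit3=0)
  nb .#.: next=.  (t=0,i=1, bit2=0)
  nb ..#: next=.  (t=0,i=11, bit1=0)
  nb ...: next=#  (t=1,i=12, bit0=1)
  bits 10110001 = 177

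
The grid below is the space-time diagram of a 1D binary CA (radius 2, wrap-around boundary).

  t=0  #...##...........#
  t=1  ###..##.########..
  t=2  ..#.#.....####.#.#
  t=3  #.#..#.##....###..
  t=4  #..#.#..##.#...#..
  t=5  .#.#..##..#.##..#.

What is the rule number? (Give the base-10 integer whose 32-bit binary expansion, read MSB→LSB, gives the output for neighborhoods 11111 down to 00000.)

3039433507

  #####|#  b31=1 t=1,i=10
  ####.|.  b30=0 t=1,i=14
  ###.#|#  b29=1 t=2,i=13
  ###..|#  b28=1 t=1,i=2
  ##.##|.  b27=0 t=1,i=7
  ##.#.|#  b26=1 t=2,i=14
  ##..#|.  b25=0 t=1,i=3
  ##...|#  b24=1 t=0,i=1
  #.###|.  b23=0 t=1,i=8
  #.##.|.  b22=0 t=3,i=7
  #.#.#|#  b21=1 t=2,i=15
  #.#..|.  b20=0 t=2,i=4
  #..##|#  b19=1 t=1,i=4
  #..#.|.  b18=0 t=2,i=1
  #...#|#  b17=1 t=0,i=2
  #....|.  b16=0 t=0,i=7
  .####|.  b15=0 t=1,i=9
  .###.|.  b14=0 t=1,i=1
  .##.#|.  b13=0 t=1,i=6
  .##..|#  b12=1 t=0,i=0
  .#.##|.  b11=0 t=3,i=6
  .#.#.|.  b10=0 t=2,i=3
  .#..#|#  b9=1 t=2,i=0
  .#...|#  b8=1 t=2,i=5
  ..###|.  b7=0 t=1,i=0
  ..##.|.  b6=0 t=0,i=4
  ..#.#|#  b5=1 t=2,i=2
  ..#..|.  b4=0 t=4,i=0
  ...##|.  b3=0 t=0,i=3
  ...#.|.  b2=0 t=4,i=14
  ....#|#  b1=1 t=0,i=15
  .....|#  b0=1 t=0,i=8
  bits 10110101001010100001001100100011 = 3039433507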